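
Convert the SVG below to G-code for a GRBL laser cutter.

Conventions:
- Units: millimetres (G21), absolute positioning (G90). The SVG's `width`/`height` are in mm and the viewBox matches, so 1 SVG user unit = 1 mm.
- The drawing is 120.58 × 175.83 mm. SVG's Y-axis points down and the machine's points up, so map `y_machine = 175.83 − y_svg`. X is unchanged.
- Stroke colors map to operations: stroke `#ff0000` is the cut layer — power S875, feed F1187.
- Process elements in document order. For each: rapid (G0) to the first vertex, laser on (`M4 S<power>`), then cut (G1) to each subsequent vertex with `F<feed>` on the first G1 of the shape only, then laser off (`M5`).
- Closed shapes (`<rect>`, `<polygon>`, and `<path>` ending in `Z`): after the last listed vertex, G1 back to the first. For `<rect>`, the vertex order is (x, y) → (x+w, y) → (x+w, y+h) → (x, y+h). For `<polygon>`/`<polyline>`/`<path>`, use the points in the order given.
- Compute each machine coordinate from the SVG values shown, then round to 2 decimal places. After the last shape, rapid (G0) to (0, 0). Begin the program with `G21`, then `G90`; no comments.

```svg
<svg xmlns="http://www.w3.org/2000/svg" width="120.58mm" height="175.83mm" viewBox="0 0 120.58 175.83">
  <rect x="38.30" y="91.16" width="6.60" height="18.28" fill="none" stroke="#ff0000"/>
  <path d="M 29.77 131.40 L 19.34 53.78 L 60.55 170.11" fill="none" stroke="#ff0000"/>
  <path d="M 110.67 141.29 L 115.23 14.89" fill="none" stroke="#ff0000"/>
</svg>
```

Since the viewBox matches the mm dimensions, user units are millimetres directly. The only transform is the Y-flip y_m = 175.83 − y_svg.

Shape 1 is a rectangle drawn with `<rect>`. Its stroke #ff0000 means cut at S875, F1187. After flipping Y the toolpath is (38.30,84.67) → (44.90,84.67) → (44.90,66.39) → (38.30,66.39) → (38.30,84.67), returning to the start.

Shape 2 is a open polyline drawn with `<path>`. Its stroke #ff0000 means cut at S875, F1187. After flipping Y the toolpath is (29.77,44.43) → (19.34,122.05) → (60.55,5.72).

Shape 3 is a line segment drawn with `<path>`. Its stroke #ff0000 means cut at S875, F1187. After flipping Y the toolpath is (110.67,34.54) → (115.23,160.94).

G21
G90
G0 X38.30 Y84.67
M4 S875
G1 X44.90 Y84.67 F1187
G1 X44.90 Y66.39
G1 X38.30 Y66.39
G1 X38.30 Y84.67
M5
G0 X29.77 Y44.43
M4 S875
G1 X19.34 Y122.05 F1187
G1 X60.55 Y5.72
M5
G0 X110.67 Y34.54
M4 S875
G1 X115.23 Y160.94 F1187
M5
G0 X0.00 Y0.00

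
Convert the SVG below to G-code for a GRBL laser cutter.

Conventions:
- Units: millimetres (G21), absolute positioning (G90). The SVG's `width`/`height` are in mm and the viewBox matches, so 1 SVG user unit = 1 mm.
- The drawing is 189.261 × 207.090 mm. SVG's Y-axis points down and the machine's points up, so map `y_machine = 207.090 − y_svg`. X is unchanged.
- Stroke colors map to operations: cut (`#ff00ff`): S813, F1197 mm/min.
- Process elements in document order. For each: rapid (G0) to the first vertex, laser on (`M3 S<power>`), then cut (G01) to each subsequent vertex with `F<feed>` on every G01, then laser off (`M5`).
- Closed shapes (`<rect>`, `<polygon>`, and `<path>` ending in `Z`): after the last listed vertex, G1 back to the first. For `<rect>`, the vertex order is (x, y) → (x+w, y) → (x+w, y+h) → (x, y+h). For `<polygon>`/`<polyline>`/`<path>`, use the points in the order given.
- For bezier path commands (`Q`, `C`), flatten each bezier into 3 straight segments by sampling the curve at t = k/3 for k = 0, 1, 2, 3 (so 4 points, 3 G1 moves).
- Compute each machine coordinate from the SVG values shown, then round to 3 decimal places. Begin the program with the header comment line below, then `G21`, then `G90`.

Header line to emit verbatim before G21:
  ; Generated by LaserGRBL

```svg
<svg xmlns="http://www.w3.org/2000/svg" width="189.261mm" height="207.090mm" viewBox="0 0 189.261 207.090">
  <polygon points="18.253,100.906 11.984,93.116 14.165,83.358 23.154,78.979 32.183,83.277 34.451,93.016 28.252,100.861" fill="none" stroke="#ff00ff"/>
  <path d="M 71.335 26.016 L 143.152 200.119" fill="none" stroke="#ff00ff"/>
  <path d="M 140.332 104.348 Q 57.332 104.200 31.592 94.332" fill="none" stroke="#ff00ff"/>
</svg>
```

viewBox `0 0 189.261 207.090` with mm width/height → 1 unit = 1 mm. Flip: y_m = 207.090 − y_svg.

**Shape 1** — `<polygon>` regular polygon, stroke `#ff00ff` → cut (S813, F1197). Machine vertices: (18.253,106.184) → (11.984,113.974) → (14.165,123.732) → (23.154,128.111) → (32.183,123.813) → (34.451,114.074) → (28.252,106.229) → (18.253,106.184). Closed: final G1 returns to the first vertex.

**Shape 2** — `<path>` line segment, stroke `#ff00ff` → cut (S813, F1197). Machine vertices: (71.335,181.074) → (143.152,6.971). Open path.

**Shape 3** — `<path>` quadratic bezier, stroke `#ff00ff` → cut (S813, F1197). Control points (SVG): P0=(140.332,104.348), P1=(57.332,104.200), P2=(31.592,94.332); sampled at t=k/3. Machine vertices: (140.332,102.742) → (91.361,103.921) → (55.114,107.259) → (31.592,112.758). Open path.

; Generated by LaserGRBL
G21
G90
G0 X18.253 Y106.184
M3 S813
G01 X11.984 Y113.974 F1197
G01 X14.165 Y123.732 F1197
G01 X23.154 Y128.111 F1197
G01 X32.183 Y123.813 F1197
G01 X34.451 Y114.074 F1197
G01 X28.252 Y106.229 F1197
G01 X18.253 Y106.184 F1197
M5
G0 X71.335 Y181.074
M3 S813
G01 X143.152 Y6.971 F1197
M5
G0 X140.332 Y102.742
M3 S813
G01 X91.361 Y103.921 F1197
G01 X55.114 Y107.259 F1197
G01 X31.592 Y112.758 F1197
M5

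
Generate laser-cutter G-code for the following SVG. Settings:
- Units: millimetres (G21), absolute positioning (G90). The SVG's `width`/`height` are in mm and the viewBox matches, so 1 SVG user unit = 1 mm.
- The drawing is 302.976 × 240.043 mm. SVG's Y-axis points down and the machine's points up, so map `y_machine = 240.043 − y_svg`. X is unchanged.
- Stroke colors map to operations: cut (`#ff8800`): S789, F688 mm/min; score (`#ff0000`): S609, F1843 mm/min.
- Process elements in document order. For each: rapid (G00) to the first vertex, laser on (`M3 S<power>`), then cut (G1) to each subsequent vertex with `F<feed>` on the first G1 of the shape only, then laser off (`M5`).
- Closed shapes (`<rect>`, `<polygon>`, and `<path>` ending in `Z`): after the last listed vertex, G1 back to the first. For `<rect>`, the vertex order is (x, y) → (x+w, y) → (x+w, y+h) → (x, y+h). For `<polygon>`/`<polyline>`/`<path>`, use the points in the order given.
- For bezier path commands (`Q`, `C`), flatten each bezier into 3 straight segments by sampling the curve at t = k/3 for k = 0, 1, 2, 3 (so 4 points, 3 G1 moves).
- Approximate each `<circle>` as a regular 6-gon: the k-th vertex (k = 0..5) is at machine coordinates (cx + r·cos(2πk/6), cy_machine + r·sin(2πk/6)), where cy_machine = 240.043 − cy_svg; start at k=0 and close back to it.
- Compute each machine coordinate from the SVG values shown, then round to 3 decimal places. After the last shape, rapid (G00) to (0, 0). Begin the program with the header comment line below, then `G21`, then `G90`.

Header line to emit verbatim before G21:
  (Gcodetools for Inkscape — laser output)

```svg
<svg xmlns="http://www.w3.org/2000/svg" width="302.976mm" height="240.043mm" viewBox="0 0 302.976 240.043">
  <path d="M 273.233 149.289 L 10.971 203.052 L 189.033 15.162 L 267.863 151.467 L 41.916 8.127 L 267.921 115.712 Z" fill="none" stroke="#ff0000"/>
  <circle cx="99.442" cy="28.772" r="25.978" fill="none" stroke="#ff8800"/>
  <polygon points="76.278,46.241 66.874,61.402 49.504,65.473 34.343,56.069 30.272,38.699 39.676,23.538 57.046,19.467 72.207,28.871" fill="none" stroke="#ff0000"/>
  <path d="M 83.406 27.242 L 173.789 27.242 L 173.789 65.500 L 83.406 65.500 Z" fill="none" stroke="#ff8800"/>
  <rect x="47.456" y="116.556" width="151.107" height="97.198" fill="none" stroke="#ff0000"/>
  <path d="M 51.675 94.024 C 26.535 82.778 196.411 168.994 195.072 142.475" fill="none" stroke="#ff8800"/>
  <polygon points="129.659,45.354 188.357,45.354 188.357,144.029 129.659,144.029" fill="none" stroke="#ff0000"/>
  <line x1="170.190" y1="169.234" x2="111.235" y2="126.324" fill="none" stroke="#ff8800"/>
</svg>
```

viewBox `0 0 302.976 240.043` with mm width/height → 1 unit = 1 mm. Flip: y_m = 240.043 − y_svg.

**Shape 1** — `<path>` closed polygon, stroke `#ff0000` → score (S609, F1843). Machine vertices: (273.233,90.754) → (10.971,36.991) → (189.033,224.881) → (267.863,88.576) → (41.916,231.916) → (267.921,124.331) → (273.233,90.754). Closed: final G1 returns to the first vertex.

**Shape 2** — `<circle>` circle, stroke `#ff8800` → cut (S789, F688). Machine vertices: (125.420,211.271) → (112.431,233.769) → (86.453,233.769) → (73.464,211.271) → (86.453,188.773) → (112.431,188.773) → (125.420,211.271). Closed: final G1 returns to the first vertex.

**Shape 3** — `<polygon>` regular polygon, stroke `#ff0000` → score (S609, F1843). Machine vertices: (76.278,193.802) → (66.874,178.641) → (49.504,174.570) → (34.343,183.974) → (30.272,201.344) → (39.676,216.505) → (57.046,220.576) → (72.207,211.172) → (76.278,193.802). Closed: final G1 returns to the first vertex.

**Shape 4** — `<path>` rectangle, stroke `#ff8800` → cut (S789, F688). Machine vertices: (83.406,212.801) → (173.789,212.801) → (173.789,174.543) → (83.406,174.543) → (83.406,212.801). Closed: final G1 returns to the first vertex.

**Shape 5** — `<rect>` rectangle, stroke `#ff0000` → score (S609, F1843). Machine vertices: (47.456,123.487) → (198.563,123.487) → (198.563,26.289) → (47.456,26.289) → (47.456,123.487). Closed: final G1 returns to the first vertex.

**Shape 6** — `<path>` cubic bezier, stroke `#ff8800` → cut (S789, F688). Control points (SVG): P0=(51.675,94.024), P1=(26.535,82.778), P2=(196.411,168.994), P3=(195.072,142.475); sampled at t=k/3. Machine vertices: (51.675,146.019) → (77.976,132.563) → (152.903,100.842) → (195.072,97.568). Open path.

**Shape 7** — `<polygon>` rectangle, stroke `#ff0000` → score (S609, F1843). Machine vertices: (129.659,194.689) → (188.357,194.689) → (188.357,96.014) → (129.659,96.014) → (129.659,194.689). Closed: final G1 returns to the first vertex.

**Shape 8** — `<line>` line segment, stroke `#ff8800` → cut (S789, F688). Machine vertices: (170.190,70.809) → (111.235,113.719). Open path.

(Gcodetools for Inkscape — laser output)
G21
G90
G00 X273.233 Y90.754
M3 S609
G1 X10.971 Y36.991 F1843
G1 X189.033 Y224.881
G1 X267.863 Y88.576
G1 X41.916 Y231.916
G1 X267.921 Y124.331
G1 X273.233 Y90.754
M5
G00 X125.420 Y211.271
M3 S789
G1 X112.431 Y233.769 F688
G1 X86.453 Y233.769
G1 X73.464 Y211.271
G1 X86.453 Y188.773
G1 X112.431 Y188.773
G1 X125.420 Y211.271
M5
G00 X76.278 Y193.802
M3 S609
G1 X66.874 Y178.641 F1843
G1 X49.504 Y174.570
G1 X34.343 Y183.974
G1 X30.272 Y201.344
G1 X39.676 Y216.505
G1 X57.046 Y220.576
G1 X72.207 Y211.172
G1 X76.278 Y193.802
M5
G00 X83.406 Y212.801
M3 S789
G1 X173.789 Y212.801 F688
G1 X173.789 Y174.543
G1 X83.406 Y174.543
G1 X83.406 Y212.801
M5
G00 X47.456 Y123.487
M3 S609
G1 X198.563 Y123.487 F1843
G1 X198.563 Y26.289
G1 X47.456 Y26.289
G1 X47.456 Y123.487
M5
G00 X51.675 Y146.019
M3 S789
G1 X77.976 Y132.563 F688
G1 X152.903 Y100.842
G1 X195.072 Y97.568
M5
G00 X129.659 Y194.689
M3 S609
G1 X188.357 Y194.689 F1843
G1 X188.357 Y96.014
G1 X129.659 Y96.014
G1 X129.659 Y194.689
M5
G00 X170.190 Y70.809
M3 S789
G1 X111.235 Y113.719 F688
M5
G00 X0.000 Y0.000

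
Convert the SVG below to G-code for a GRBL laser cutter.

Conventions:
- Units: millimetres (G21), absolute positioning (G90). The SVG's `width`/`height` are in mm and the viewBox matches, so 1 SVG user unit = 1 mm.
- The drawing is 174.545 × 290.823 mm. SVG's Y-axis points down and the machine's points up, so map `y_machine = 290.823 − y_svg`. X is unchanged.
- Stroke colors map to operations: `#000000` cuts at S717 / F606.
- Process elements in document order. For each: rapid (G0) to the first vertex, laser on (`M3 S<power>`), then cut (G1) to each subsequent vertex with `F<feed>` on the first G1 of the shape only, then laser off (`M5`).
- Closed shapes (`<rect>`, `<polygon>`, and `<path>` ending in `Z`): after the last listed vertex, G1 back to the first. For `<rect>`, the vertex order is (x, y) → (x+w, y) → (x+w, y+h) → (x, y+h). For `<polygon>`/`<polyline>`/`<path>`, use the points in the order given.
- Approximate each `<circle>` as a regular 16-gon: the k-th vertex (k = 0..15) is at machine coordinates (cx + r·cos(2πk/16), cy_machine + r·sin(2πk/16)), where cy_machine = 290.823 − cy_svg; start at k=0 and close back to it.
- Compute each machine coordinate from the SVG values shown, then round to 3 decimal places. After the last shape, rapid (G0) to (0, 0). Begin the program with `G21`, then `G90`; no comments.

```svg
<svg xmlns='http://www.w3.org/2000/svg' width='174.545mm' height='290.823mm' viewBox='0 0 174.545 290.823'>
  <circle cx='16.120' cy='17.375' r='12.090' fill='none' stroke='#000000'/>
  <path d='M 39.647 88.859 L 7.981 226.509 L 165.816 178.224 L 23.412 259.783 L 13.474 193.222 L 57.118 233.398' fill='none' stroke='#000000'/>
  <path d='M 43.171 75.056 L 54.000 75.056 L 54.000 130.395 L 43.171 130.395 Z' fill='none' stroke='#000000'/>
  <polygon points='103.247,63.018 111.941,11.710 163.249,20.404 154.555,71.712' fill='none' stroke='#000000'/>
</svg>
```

G21
G90
G0 X28.210 Y273.448
M3 S717
G1 X27.290 Y278.075 F606
G1 X24.669 Y281.997
G1 X20.747 Y284.618
G1 X16.120 Y285.538
G1 X11.493 Y284.618
G1 X7.571 Y281.997
G1 X4.950 Y278.075
G1 X4.030 Y273.448
G1 X4.950 Y268.821
G1 X7.571 Y264.899
G1 X11.493 Y262.278
G1 X16.120 Y261.358
G1 X20.747 Y262.278
G1 X24.669 Y264.899
G1 X27.290 Y268.821
G1 X28.210 Y273.448
M5
G0 X39.647 Y201.964
M3 S717
G1 X7.981 Y64.314 F606
G1 X165.816 Y112.599
G1 X23.412 Y31.040
G1 X13.474 Y97.601
G1 X57.118 Y57.425
M5
G0 X43.171 Y215.767
M3 S717
G1 X54.000 Y215.767 F606
G1 X54.000 Y160.428
G1 X43.171 Y160.428
G1 X43.171 Y215.767
M5
G0 X103.247 Y227.805
M3 S717
G1 X111.941 Y279.113 F606
G1 X163.249 Y270.419
G1 X154.555 Y219.111
G1 X103.247 Y227.805
M5
G0 X0.000 Y0.000

viewBox `0 0 174.545 290.823` with mm width/height → 1 unit = 1 mm. Flip: y_m = 290.823 − y_svg.

**Shape 1** — `<circle>` circle, stroke `#000000` → cut (S717, F606). Machine vertices: (28.210,273.448) → (27.290,278.075) → (24.669,281.997) → (20.747,284.618) → (16.120,285.538) → (11.493,284.618) → (7.571,281.997) → (4.950,278.075) → (4.030,273.448) → (4.950,268.821) → (7.571,264.899) → (11.493,262.278) → (16.120,261.358) → (20.747,262.278) → (24.669,264.899) → (27.290,268.821) → (28.210,273.448). Closed: final G1 returns to the first vertex.

**Shape 2** — `<path>` open polyline, stroke `#000000` → cut (S717, F606). Machine vertices: (39.647,201.964) → (7.981,64.314) → (165.816,112.599) → (23.412,31.040) → (13.474,97.601) → (57.118,57.425). Open path.

**Shape 3** — `<path>` rectangle, stroke `#000000` → cut (S717, F606). Machine vertices: (43.171,215.767) → (54.000,215.767) → (54.000,160.428) → (43.171,160.428) → (43.171,215.767). Closed: final G1 returns to the first vertex.

**Shape 4** — `<polygon>` regular polygon, stroke `#000000` → cut (S717, F606). Machine vertices: (103.247,227.805) → (111.941,279.113) → (163.249,270.419) → (154.555,219.111) → (103.247,227.805). Closed: final G1 returns to the first vertex.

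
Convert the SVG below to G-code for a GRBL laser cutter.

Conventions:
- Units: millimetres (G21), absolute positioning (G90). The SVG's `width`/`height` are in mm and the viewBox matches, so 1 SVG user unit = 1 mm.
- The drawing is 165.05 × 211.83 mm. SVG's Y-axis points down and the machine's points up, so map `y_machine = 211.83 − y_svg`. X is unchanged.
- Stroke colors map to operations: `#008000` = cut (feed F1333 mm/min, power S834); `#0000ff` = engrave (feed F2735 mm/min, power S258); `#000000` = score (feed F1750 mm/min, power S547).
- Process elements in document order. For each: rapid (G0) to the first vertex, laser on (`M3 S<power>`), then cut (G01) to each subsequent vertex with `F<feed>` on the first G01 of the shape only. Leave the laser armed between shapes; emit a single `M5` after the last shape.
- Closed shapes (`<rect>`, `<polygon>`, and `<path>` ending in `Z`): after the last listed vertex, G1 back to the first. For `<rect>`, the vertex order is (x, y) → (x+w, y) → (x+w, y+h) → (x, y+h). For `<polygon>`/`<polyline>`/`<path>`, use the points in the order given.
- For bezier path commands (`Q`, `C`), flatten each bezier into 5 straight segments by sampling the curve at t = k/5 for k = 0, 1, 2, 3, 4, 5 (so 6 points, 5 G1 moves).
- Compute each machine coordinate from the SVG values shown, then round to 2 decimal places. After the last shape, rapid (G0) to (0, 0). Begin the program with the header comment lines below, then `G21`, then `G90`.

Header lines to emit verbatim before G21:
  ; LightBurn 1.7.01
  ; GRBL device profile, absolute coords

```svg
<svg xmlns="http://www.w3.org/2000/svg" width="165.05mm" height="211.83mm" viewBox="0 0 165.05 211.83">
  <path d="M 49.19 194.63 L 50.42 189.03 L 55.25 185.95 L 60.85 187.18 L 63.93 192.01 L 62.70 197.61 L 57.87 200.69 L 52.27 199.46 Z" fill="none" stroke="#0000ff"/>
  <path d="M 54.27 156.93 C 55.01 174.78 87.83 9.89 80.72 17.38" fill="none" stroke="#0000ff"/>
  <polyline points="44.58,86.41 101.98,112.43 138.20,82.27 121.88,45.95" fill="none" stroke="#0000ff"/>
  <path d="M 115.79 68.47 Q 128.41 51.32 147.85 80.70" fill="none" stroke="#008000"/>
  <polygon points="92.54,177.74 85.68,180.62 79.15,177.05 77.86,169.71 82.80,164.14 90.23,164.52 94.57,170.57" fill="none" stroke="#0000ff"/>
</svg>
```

Since the viewBox matches the mm dimensions, user units are millimetres directly. The only transform is the Y-flip y_m = 211.83 − y_svg.

Shape 1 is a regular polygon drawn with `<path>`. Its stroke #0000ff means engrave at S258, F2735. After flipping Y the toolpath is (49.19,17.20) → (50.42,22.80) → (55.25,25.88) → (60.85,24.65) → (63.93,19.82) → (62.70,14.22) → (57.87,11.14) → (52.27,12.37) → (49.19,17.20), returning to the start.

Shape 2 is a cubic bezier drawn with `<path>`. Its stroke #0000ff means engrave at S258, F2735. After flipping Y the toolpath is (54.27,54.90) → (57.99,63.28) → (65.95,98.47) → (74.69,143.42) → (80.77,181.10) → (80.72,194.45).

Shape 3 is a open polyline drawn with `<polyline>`. Its stroke #0000ff means engrave at S258, F2735. After flipping Y the toolpath is (44.58,125.42) → (101.98,99.40) → (138.20,129.56) → (121.88,165.88).

Shape 4 is a quadratic bezier drawn with `<path>`. Its stroke #008000 means cut at S834, F1333. After flipping Y the toolpath is (115.79,143.36) → (121.11,148.36) → (126.98,149.64) → (133.39,147.19) → (140.35,141.02) → (147.85,131.13).

Shape 5 is a regular polygon drawn with `<polygon>`. Its stroke #0000ff means engrave at S258, F2735. After flipping Y the toolpath is (92.54,34.09) → (85.68,31.21) → (79.15,34.78) → (77.86,42.12) → (82.80,47.69) → (90.23,47.31) → (94.57,41.26) → (92.54,34.09), returning to the start.

; LightBurn 1.7.01
; GRBL device profile, absolute coords
G21
G90
G0 X49.19 Y17.20
M3 S258
G01 X50.42 Y22.80 F2735
G01 X55.25 Y25.88
G01 X60.85 Y24.65
G01 X63.93 Y19.82
G01 X62.70 Y14.22
G01 X57.87 Y11.14
G01 X52.27 Y12.37
G01 X49.19 Y17.20
G0 X54.27 Y54.90
M3 S258
G01 X57.99 Y63.28 F2735
G01 X65.95 Y98.47
G01 X74.69 Y143.42
G01 X80.77 Y181.10
G01 X80.72 Y194.45
G0 X44.58 Y125.42
M3 S258
G01 X101.98 Y99.40 F2735
G01 X138.20 Y129.56
G01 X121.88 Y165.88
G0 X115.79 Y143.36
M3 S834
G01 X121.11 Y148.36 F1333
G01 X126.98 Y149.64
G01 X133.39 Y147.19
G01 X140.35 Y141.02
G01 X147.85 Y131.13
G0 X92.54 Y34.09
M3 S258
G01 X85.68 Y31.21 F2735
G01 X79.15 Y34.78
G01 X77.86 Y42.12
G01 X82.80 Y47.69
G01 X90.23 Y47.31
G01 X94.57 Y41.26
G01 X92.54 Y34.09
M5
G0 X0.00 Y0.00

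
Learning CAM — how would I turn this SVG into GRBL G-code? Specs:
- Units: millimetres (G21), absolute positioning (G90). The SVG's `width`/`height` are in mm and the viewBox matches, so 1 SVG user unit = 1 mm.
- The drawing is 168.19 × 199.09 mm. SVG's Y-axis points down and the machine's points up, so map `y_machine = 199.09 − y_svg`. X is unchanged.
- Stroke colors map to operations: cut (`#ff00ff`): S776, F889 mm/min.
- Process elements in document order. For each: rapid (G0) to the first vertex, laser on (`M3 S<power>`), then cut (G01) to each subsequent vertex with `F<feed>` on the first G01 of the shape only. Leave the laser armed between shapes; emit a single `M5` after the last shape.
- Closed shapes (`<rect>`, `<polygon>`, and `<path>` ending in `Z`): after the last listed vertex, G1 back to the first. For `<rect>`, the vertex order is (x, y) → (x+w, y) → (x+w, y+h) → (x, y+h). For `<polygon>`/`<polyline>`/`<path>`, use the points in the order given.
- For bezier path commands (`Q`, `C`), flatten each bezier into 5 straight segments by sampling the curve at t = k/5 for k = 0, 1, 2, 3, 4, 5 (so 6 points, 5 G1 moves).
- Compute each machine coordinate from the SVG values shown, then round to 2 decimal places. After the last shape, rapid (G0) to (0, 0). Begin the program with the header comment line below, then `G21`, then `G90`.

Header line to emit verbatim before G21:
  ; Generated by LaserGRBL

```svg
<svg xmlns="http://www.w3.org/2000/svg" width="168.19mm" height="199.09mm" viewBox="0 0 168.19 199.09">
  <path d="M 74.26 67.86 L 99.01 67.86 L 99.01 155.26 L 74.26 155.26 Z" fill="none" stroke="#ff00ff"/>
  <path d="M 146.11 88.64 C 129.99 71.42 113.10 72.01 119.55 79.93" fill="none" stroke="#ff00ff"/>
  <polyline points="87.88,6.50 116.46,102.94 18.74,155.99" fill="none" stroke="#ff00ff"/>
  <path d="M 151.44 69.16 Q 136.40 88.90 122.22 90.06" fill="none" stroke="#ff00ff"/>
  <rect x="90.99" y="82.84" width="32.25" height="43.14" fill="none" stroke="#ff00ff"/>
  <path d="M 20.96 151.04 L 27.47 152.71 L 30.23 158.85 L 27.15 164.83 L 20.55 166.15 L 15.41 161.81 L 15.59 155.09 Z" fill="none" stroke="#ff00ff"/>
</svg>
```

; Generated by LaserGRBL
G21
G90
G0 X74.26 Y131.23
M3 S776
G01 X99.01 Y131.23 F889
G01 X99.01 Y43.83
G01 X74.26 Y43.83
G01 X74.26 Y131.23
G0 X146.11 Y110.45
M3 S776
G01 X136.54 Y118.73 F889
G01 X127.94 Y123.24
G01 X121.47 Y124.47
G01 X118.29 Y122.95
G01 X119.55 Y119.16
G0 X87.88 Y192.59
M3 S776
G01 X116.46 Y96.15 F889
G01 X18.74 Y43.10
G0 X151.44 Y129.93
M3 S776
G01 X145.46 Y122.78 F889
G01 X139.55 Y117.11
G01 X133.70 Y112.93
G01 X127.93 Y110.24
G01 X122.22 Y109.03
G0 X90.99 Y116.25
M3 S776
G01 X123.24 Y116.25 F889
G01 X123.24 Y73.11
G01 X90.99 Y73.11
G01 X90.99 Y116.25
G0 X20.96 Y48.05
M3 S776
G01 X27.47 Y46.38 F889
G01 X30.23 Y40.24
G01 X27.15 Y34.26
G01 X20.55 Y32.94
G01 X15.41 Y37.28
G01 X15.59 Y44.00
G01 X20.96 Y48.05
M5
G0 X0.00 Y0.00

Since the viewBox matches the mm dimensions, user units are millimetres directly. The only transform is the Y-flip y_m = 199.09 − y_svg.

Shape 1 is a rectangle drawn with `<path>`. Its stroke #ff00ff means cut at S776, F889. After flipping Y the toolpath is (74.26,131.23) → (99.01,131.23) → (99.01,43.83) → (74.26,43.83) → (74.26,131.23), returning to the start.

Shape 2 is a cubic bezier drawn with `<path>`. Its stroke #ff00ff means cut at S776, F889. After flipping Y the toolpath is (146.11,110.45) → (136.54,118.73) → (127.94,123.24) → (121.47,124.47) → (118.29,122.95) → (119.55,119.16).

Shape 3 is a open polyline drawn with `<polyline>`. Its stroke #ff00ff means cut at S776, F889. After flipping Y the toolpath is (87.88,192.59) → (116.46,96.15) → (18.74,43.10).

Shape 4 is a quadratic bezier drawn with `<path>`. Its stroke #ff00ff means cut at S776, F889. After flipping Y the toolpath is (151.44,129.93) → (145.46,122.78) → (139.55,117.11) → (133.70,112.93) → (127.93,110.24) → (122.22,109.03).

Shape 5 is a rectangle drawn with `<rect>`. Its stroke #ff00ff means cut at S776, F889. After flipping Y the toolpath is (90.99,116.25) → (123.24,116.25) → (123.24,73.11) → (90.99,73.11) → (90.99,116.25), returning to the start.

Shape 6 is a regular polygon drawn with `<path>`. Its stroke #ff00ff means cut at S776, F889. After flipping Y the toolpath is (20.96,48.05) → (27.47,46.38) → (30.23,40.24) → (27.15,34.26) → (20.55,32.94) → (15.41,37.28) → (15.59,44.00) → (20.96,48.05), returning to the start.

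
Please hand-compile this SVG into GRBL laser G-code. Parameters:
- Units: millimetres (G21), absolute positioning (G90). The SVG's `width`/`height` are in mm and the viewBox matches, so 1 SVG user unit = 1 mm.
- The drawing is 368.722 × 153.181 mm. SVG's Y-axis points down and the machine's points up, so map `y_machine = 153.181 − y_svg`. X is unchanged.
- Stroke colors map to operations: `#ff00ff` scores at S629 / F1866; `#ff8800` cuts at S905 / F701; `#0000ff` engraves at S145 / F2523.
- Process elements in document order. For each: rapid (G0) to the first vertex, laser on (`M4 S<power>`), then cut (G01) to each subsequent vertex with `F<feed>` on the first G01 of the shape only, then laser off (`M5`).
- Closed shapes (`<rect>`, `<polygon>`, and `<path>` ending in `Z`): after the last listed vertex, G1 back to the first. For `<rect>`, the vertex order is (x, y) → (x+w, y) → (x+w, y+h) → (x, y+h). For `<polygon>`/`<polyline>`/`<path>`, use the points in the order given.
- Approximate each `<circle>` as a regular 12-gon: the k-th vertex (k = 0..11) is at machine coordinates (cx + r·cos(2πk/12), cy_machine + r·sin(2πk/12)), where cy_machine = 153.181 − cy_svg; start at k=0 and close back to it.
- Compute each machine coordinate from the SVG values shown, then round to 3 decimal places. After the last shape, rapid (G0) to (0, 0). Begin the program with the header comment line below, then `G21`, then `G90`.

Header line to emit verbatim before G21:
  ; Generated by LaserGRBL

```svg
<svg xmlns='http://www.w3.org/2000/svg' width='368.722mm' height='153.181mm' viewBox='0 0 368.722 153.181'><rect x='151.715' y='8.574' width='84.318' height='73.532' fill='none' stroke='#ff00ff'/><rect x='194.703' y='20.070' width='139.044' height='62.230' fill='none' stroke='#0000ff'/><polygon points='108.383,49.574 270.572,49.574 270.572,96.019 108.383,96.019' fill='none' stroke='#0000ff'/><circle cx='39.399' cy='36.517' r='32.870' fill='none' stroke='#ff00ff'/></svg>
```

Since the viewBox matches the mm dimensions, user units are millimetres directly. The only transform is the Y-flip y_m = 153.181 − y_svg.

Shape 1 is a rectangle drawn with `<rect>`. Its stroke #ff00ff means score at S629, F1866. After flipping Y the toolpath is (151.715,144.607) → (236.033,144.607) → (236.033,71.075) → (151.715,71.075) → (151.715,144.607), returning to the start.

Shape 2 is a rectangle drawn with `<rect>`. Its stroke #0000ff means engrave at S145, F2523. After flipping Y the toolpath is (194.703,133.111) → (333.747,133.111) → (333.747,70.881) → (194.703,70.881) → (194.703,133.111), returning to the start.

Shape 3 is a rectangle drawn with `<polygon>`. Its stroke #0000ff means engrave at S145, F2523. After flipping Y the toolpath is (108.383,103.607) → (270.572,103.607) → (270.572,57.162) → (108.383,57.162) → (108.383,103.607), returning to the start.

Shape 4 is a circle drawn with `<circle>`. Its stroke #ff00ff means score at S629, F1866. After flipping Y the toolpath is (72.269,116.664) → (67.865,133.099) → (55.834,145.130) → (39.399,149.534) → (22.964,145.130) → (10.933,133.099) → (6.529,116.664) → (10.933,100.229) → (22.964,88.198) → (39.399,83.794) → (55.834,88.198) → (67.865,100.229) → (72.269,116.664), returning to the start.

; Generated by LaserGRBL
G21
G90
G0 X151.715 Y144.607
M4 S629
G01 X236.033 Y144.607 F1866
G01 X236.033 Y71.075
G01 X151.715 Y71.075
G01 X151.715 Y144.607
M5
G0 X194.703 Y133.111
M4 S145
G01 X333.747 Y133.111 F2523
G01 X333.747 Y70.881
G01 X194.703 Y70.881
G01 X194.703 Y133.111
M5
G0 X108.383 Y103.607
M4 S145
G01 X270.572 Y103.607 F2523
G01 X270.572 Y57.162
G01 X108.383 Y57.162
G01 X108.383 Y103.607
M5
G0 X72.269 Y116.664
M4 S629
G01 X67.865 Y133.099 F1866
G01 X55.834 Y145.130
G01 X39.399 Y149.534
G01 X22.964 Y145.130
G01 X10.933 Y133.099
G01 X6.529 Y116.664
G01 X10.933 Y100.229
G01 X22.964 Y88.198
G01 X39.399 Y83.794
G01 X55.834 Y88.198
G01 X67.865 Y100.229
G01 X72.269 Y116.664
M5
G0 X0.000 Y0.000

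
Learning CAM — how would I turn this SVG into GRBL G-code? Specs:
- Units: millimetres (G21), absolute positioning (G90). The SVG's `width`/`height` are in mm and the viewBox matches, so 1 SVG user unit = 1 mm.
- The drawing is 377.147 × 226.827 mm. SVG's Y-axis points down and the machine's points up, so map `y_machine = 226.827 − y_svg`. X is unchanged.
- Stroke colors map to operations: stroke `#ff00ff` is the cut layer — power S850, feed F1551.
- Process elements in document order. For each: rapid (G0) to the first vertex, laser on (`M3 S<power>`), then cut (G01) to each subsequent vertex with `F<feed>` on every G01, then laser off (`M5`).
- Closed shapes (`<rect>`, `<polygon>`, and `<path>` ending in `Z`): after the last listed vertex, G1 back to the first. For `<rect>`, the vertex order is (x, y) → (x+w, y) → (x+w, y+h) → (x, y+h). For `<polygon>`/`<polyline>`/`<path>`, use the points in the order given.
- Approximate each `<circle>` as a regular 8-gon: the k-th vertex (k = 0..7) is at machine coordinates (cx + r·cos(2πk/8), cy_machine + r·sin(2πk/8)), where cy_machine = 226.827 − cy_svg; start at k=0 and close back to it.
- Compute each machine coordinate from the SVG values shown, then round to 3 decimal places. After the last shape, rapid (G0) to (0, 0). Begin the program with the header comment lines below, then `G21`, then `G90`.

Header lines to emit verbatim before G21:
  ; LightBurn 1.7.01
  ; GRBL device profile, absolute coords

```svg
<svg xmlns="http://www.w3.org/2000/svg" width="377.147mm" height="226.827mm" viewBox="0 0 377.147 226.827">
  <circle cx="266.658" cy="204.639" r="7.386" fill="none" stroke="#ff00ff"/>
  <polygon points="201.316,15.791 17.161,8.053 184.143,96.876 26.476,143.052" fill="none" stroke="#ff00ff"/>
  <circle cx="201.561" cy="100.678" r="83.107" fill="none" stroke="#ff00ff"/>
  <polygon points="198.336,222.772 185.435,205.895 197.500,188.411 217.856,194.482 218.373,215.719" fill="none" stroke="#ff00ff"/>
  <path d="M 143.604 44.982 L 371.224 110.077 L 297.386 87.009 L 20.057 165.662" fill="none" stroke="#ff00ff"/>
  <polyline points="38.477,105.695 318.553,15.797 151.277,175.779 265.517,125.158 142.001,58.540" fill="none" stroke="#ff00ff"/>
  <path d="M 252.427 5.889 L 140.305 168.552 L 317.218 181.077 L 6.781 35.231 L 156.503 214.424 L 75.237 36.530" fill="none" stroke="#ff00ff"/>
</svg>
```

; LightBurn 1.7.01
; GRBL device profile, absolute coords
G21
G90
G0 X274.044 Y22.188
M3 S850
G01 X271.881 Y27.411 F1551
G01 X266.658 Y29.574 F1551
G01 X261.435 Y27.411 F1551
G01 X259.272 Y22.188 F1551
G01 X261.435 Y16.965 F1551
G01 X266.658 Y14.802 F1551
G01 X271.881 Y16.965 F1551
G01 X274.044 Y22.188 F1551
M5
G0 X201.316 Y211.036
M3 S850
G01 X17.161 Y218.774 F1551
G01 X184.143 Y129.951 F1551
G01 X26.476 Y83.775 F1551
G01 X201.316 Y211.036 F1551
M5
G0 X284.668 Y126.149
M3 S850
G01 X260.327 Y184.915 F1551
G01 X201.561 Y209.256 F1551
G01 X142.795 Y184.915 F1551
G01 X118.454 Y126.149 F1551
G01 X142.795 Y67.383 F1551
G01 X201.561 Y43.042 F1551
G01 X260.327 Y67.383 F1551
G01 X284.668 Y126.149 F1551
M5
G0 X198.336 Y4.055
M3 S850
G01 X185.435 Y20.932 F1551
G01 X197.500 Y38.416 F1551
G01 X217.856 Y32.345 F1551
G01 X218.373 Y11.108 F1551
G01 X198.336 Y4.055 F1551
M5
G0 X143.604 Y181.845
M3 S850
G01 X371.224 Y116.750 F1551
G01 X297.386 Y139.818 F1551
G01 X20.057 Y61.165 F1551
M5
G0 X38.477 Y121.132
M3 S850
G01 X318.553 Y211.030 F1551
G01 X151.277 Y51.048 F1551
G01 X265.517 Y101.669 F1551
G01 X142.001 Y168.287 F1551
M5
G0 X252.427 Y220.938
M3 S850
G01 X140.305 Y58.275 F1551
G01 X317.218 Y45.750 F1551
G01 X6.781 Y191.596 F1551
G01 X156.503 Y12.403 F1551
G01 X75.237 Y190.297 F1551
M5
G0 X0.000 Y0.000

Since the viewBox matches the mm dimensions, user units are millimetres directly. The only transform is the Y-flip y_m = 226.827 − y_svg.

Shape 1 is a circle drawn with `<circle>`. Its stroke #ff00ff means cut at S850, F1551. After flipping Y the toolpath is (274.044,22.188) → (271.881,27.411) → (266.658,29.574) → (261.435,27.411) → (259.272,22.188) → (261.435,16.965) → (266.658,14.802) → (271.881,16.965) → (274.044,22.188), returning to the start.

Shape 2 is a closed polygon drawn with `<polygon>`. Its stroke #ff00ff means cut at S850, F1551. After flipping Y the toolpath is (201.316,211.036) → (17.161,218.774) → (184.143,129.951) → (26.476,83.775) → (201.316,211.036), returning to the start.

Shape 3 is a circle drawn with `<circle>`. Its stroke #ff00ff means cut at S850, F1551. After flipping Y the toolpath is (284.668,126.149) → (260.327,184.915) → (201.561,209.256) → (142.795,184.915) → (118.454,126.149) → (142.795,67.383) → (201.561,43.042) → (260.327,67.383) → (284.668,126.149), returning to the start.

Shape 4 is a regular polygon drawn with `<polygon>`. Its stroke #ff00ff means cut at S850, F1551. After flipping Y the toolpath is (198.336,4.055) → (185.435,20.932) → (197.500,38.416) → (217.856,32.345) → (218.373,11.108) → (198.336,4.055), returning to the start.

Shape 5 is a open polyline drawn with `<path>`. Its stroke #ff00ff means cut at S850, F1551. After flipping Y the toolpath is (143.604,181.845) → (371.224,116.750) → (297.386,139.818) → (20.057,61.165).

Shape 6 is a open polyline drawn with `<polyline>`. Its stroke #ff00ff means cut at S850, F1551. After flipping Y the toolpath is (38.477,121.132) → (318.553,211.030) → (151.277,51.048) → (265.517,101.669) → (142.001,168.287).

Shape 7 is a open polyline drawn with `<path>`. Its stroke #ff00ff means cut at S850, F1551. After flipping Y the toolpath is (252.427,220.938) → (140.305,58.275) → (317.218,45.750) → (6.781,191.596) → (156.503,12.403) → (75.237,190.297).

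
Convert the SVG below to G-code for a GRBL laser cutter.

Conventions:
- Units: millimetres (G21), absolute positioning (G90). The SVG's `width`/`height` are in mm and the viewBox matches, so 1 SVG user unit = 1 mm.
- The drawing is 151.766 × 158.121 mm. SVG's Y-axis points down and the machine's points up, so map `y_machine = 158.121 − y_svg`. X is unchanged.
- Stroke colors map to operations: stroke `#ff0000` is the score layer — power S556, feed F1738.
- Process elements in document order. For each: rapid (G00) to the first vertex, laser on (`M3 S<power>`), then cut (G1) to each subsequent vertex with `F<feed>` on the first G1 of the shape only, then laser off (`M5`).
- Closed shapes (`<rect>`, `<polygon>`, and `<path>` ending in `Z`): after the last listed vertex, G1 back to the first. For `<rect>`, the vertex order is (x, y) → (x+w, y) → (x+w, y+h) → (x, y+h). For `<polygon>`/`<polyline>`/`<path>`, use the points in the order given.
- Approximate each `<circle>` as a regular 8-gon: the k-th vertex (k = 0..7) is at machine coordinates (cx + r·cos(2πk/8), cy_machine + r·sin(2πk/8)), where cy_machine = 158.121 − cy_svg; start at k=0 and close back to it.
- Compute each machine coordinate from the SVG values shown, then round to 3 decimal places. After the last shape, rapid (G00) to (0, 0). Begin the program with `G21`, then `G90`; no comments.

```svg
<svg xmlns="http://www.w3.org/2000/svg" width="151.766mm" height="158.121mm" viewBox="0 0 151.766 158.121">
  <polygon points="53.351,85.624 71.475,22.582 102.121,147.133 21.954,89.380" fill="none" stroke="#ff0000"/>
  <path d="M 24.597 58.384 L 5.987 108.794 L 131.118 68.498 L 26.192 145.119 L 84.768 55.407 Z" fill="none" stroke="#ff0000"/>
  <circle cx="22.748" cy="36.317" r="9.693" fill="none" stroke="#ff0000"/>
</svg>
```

G21
G90
G00 X53.351 Y72.497
M3 S556
G1 X71.475 Y135.539 F1738
G1 X102.121 Y10.988
G1 X21.954 Y68.741
G1 X53.351 Y72.497
M5
G00 X24.597 Y99.737
M3 S556
G1 X5.987 Y49.327 F1738
G1 X131.118 Y89.623
G1 X26.192 Y13.002
G1 X84.768 Y102.714
G1 X24.597 Y99.737
M5
G00 X32.441 Y121.804
M3 S556
G1 X29.602 Y128.658 F1738
G1 X22.748 Y131.497
G1 X15.894 Y128.658
G1 X13.055 Y121.804
G1 X15.894 Y114.950
G1 X22.748 Y112.111
G1 X29.602 Y114.950
G1 X32.441 Y121.804
M5
G00 X0.000 Y0.000

viewBox `0 0 151.766 158.121` with mm width/height → 1 unit = 1 mm. Flip: y_m = 158.121 − y_svg.

**Shape 1** — `<polygon>` closed polygon, stroke `#ff0000` → score (S556, F1738). Machine vertices: (53.351,72.497) → (71.475,135.539) → (102.121,10.988) → (21.954,68.741) → (53.351,72.497). Closed: final G1 returns to the first vertex.

**Shape 2** — `<path>` closed polygon, stroke `#ff0000` → score (S556, F1738). Machine vertices: (24.597,99.737) → (5.987,49.327) → (131.118,89.623) → (26.192,13.002) → (84.768,102.714) → (24.597,99.737). Closed: final G1 returns to the first vertex.

**Shape 3** — `<circle>` circle, stroke `#ff0000` → score (S556, F1738). Machine vertices: (32.441,121.804) → (29.602,128.658) → (22.748,131.497) → (15.894,128.658) → (13.055,121.804) → (15.894,114.950) → (22.748,112.111) → (29.602,114.950) → (32.441,121.804). Closed: final G1 returns to the first vertex.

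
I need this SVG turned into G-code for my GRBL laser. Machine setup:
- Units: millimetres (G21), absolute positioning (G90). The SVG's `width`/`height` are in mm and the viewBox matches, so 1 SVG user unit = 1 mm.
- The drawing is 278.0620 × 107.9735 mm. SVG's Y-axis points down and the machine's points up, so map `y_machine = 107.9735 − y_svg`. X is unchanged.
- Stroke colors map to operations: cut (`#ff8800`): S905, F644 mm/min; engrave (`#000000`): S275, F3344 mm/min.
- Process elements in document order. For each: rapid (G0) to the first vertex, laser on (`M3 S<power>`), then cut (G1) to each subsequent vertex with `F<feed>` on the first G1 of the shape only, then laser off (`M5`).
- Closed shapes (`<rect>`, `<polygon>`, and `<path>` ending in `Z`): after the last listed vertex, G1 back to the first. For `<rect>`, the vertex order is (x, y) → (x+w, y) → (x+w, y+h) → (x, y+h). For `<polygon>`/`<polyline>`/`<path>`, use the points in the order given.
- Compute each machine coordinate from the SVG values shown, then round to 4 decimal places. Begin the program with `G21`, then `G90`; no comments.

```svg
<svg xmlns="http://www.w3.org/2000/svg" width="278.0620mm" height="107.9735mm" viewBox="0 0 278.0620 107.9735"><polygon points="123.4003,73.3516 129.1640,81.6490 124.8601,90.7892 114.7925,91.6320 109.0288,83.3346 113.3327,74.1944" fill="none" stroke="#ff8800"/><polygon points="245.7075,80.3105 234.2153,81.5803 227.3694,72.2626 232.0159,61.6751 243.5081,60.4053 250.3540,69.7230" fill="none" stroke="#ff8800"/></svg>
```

Since the viewBox matches the mm dimensions, user units are millimetres directly. The only transform is the Y-flip y_m = 107.9735 − y_svg.

Shape 1 is a regular polygon drawn with `<polygon>`. Its stroke #ff8800 means cut at S905, F644. After flipping Y the toolpath is (123.4003,34.6219) → (129.1640,26.3245) → (124.8601,17.1843) → (114.7925,16.3415) → (109.0288,24.6389) → (113.3327,33.7791) → (123.4003,34.6219), returning to the start.

Shape 2 is a regular polygon drawn with `<polygon>`. Its stroke #ff8800 means cut at S905, F644. After flipping Y the toolpath is (245.7075,27.6630) → (234.2153,26.3932) → (227.3694,35.7109) → (232.0159,46.2984) → (243.5081,47.5682) → (250.3540,38.2505) → (245.7075,27.6630), returning to the start.

G21
G90
G0 X123.4003 Y34.6219
M3 S905
G1 X129.1640 Y26.3245 F644
G1 X124.8601 Y17.1843
G1 X114.7925 Y16.3415
G1 X109.0288 Y24.6389
G1 X113.3327 Y33.7791
G1 X123.4003 Y34.6219
M5
G0 X245.7075 Y27.6630
M3 S905
G1 X234.2153 Y26.3932 F644
G1 X227.3694 Y35.7109
G1 X232.0159 Y46.2984
G1 X243.5081 Y47.5682
G1 X250.3540 Y38.2505
G1 X245.7075 Y27.6630
M5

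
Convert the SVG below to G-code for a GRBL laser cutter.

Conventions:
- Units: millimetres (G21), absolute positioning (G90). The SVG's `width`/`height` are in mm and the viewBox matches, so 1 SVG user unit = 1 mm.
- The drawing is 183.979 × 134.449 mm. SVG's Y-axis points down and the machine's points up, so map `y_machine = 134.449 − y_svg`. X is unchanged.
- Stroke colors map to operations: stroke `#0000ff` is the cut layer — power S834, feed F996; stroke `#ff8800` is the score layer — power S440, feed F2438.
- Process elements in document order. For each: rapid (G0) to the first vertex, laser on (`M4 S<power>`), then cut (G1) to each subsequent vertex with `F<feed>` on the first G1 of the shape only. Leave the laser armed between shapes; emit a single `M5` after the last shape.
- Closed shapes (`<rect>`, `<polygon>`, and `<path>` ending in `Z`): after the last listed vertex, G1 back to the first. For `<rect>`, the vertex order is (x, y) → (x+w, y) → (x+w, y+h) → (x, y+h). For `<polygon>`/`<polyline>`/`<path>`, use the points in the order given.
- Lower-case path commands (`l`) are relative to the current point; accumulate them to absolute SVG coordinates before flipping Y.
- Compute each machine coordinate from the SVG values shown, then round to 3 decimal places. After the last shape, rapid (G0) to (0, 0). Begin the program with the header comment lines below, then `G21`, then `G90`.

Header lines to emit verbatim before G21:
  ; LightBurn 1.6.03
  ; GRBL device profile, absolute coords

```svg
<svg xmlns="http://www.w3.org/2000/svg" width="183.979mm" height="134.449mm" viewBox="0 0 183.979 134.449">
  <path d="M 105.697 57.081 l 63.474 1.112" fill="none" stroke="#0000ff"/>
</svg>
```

; LightBurn 1.6.03
; GRBL device profile, absolute coords
G21
G90
G0 X105.697 Y77.368
M4 S834
G1 X169.171 Y76.256 F996
M5
G0 X0.000 Y0.000

Since the viewBox matches the mm dimensions, user units are millimetres directly. The only transform is the Y-flip y_m = 134.449 − y_svg.

Shape 1 is a line segment drawn with `<path>`. Its stroke #0000ff means cut at S834, F996. After flipping Y the toolpath is (105.697,77.368) → (169.171,76.256).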